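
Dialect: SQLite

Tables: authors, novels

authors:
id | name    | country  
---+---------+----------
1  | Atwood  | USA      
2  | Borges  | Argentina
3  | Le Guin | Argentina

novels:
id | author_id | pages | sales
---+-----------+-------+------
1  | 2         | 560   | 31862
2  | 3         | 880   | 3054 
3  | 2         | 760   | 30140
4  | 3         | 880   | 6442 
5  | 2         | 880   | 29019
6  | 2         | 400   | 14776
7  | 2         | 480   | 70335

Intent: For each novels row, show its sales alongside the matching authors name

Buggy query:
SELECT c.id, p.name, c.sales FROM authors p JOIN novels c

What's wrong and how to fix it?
Bug: JOIN with no ON clause produces a cartesian product; every novels row pairs with every authors row

Fix: Add ON c.author_id = p.id to the JOIN

Corrected query:
SELECT c.id, p.name, c.sales FROM authors p JOIN novels c ON c.author_id = p.id

Result:
id | name    | sales
---+---------+------
1  | Borges  | 31862
2  | Le Guin | 3054 
3  | Borges  | 30140
4  | Le Guin | 6442 
5  | Borges  | 29019
6  | Borges  | 14776
7  | Borges  | 70335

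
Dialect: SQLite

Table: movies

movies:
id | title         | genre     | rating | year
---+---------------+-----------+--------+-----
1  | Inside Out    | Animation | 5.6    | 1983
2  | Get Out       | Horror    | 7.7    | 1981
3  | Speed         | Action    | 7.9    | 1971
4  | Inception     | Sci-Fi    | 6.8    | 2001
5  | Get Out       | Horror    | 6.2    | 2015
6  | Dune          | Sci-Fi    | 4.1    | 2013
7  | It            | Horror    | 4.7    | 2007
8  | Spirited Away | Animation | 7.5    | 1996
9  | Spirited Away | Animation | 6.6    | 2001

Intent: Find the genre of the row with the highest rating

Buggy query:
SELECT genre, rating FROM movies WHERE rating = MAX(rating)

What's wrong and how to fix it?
Bug: WHERE is evaluated per row; an aggregate over the whole table isn't defined there

Fix: Use a subquery: WHERE rating = (SELECT MAX(rating) FROM movies)

Corrected query:
SELECT genre, rating FROM movies WHERE rating = (SELECT MAX(rating) FROM movies)

Result:
genre  | rating
-------+-------
Action | 7.9   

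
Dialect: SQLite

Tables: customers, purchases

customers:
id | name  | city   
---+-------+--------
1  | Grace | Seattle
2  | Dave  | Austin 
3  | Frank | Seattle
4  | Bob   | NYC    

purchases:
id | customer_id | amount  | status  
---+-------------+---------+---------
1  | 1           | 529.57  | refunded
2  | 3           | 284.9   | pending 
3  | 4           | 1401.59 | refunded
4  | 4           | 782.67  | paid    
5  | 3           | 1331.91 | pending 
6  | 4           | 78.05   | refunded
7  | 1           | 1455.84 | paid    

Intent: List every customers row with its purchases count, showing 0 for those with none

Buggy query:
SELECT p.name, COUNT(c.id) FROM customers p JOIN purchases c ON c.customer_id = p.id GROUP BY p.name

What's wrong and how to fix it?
Bug: An inner join excludes parents with zero children

Fix: Switch to LEFT JOIN to retain unmatched parent rows

Corrected query:
SELECT p.name, COUNT(c.id) FROM customers p LEFT JOIN purchases c ON c.customer_id = p.id GROUP BY p.name

Result:
name  | COUNT(c.id)
------+------------
Bob   | 3          
Dave  | 0          
Frank | 2          
Grace | 2          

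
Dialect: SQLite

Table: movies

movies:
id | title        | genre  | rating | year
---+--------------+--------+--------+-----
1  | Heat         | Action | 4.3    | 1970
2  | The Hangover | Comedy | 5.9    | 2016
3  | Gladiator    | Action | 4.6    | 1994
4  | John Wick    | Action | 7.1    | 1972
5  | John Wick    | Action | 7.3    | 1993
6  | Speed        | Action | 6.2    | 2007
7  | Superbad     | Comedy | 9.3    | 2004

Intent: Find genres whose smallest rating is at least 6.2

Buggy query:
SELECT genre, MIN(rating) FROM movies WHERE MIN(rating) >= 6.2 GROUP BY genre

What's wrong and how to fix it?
Bug: Aggregates like MIN are computed per group after WHERE runs

Fix: Use HAVING for the per-group MIN condition

Corrected query:
SELECT genre, MIN(rating) FROM movies GROUP BY genre HAVING MIN(rating) >= 6.2

Result:
(no rows)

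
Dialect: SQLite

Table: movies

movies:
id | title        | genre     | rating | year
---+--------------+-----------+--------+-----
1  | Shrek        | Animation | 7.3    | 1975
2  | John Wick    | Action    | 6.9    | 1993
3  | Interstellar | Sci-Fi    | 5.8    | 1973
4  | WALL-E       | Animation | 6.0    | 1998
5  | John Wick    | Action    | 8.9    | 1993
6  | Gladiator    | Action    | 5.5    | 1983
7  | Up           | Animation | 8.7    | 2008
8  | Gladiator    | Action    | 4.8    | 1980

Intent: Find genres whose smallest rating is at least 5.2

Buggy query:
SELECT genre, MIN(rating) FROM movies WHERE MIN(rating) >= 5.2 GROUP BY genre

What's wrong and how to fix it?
Bug: MIN() in WHERE is a misuse of aggregate

Fix: Replace WHERE with HAVING after the GROUP BY

Corrected query:
SELECT genre, MIN(rating) FROM movies GROUP BY genre HAVING MIN(rating) >= 5.2

Result:
genre     | MIN(rating)
----------+------------
Animation | 6          
Sci-Fi    | 5.8        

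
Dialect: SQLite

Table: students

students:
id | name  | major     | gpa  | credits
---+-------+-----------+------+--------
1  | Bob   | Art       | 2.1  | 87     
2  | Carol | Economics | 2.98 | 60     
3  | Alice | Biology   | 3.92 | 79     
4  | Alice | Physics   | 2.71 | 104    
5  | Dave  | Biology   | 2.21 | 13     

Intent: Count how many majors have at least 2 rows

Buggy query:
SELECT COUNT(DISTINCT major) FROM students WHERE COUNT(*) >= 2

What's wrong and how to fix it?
Bug: WHERE filters individual rows, not groups, so a group-level COUNT is invalid there

Fix: Group first with HAVING COUNT(*) >= 2, then COUNT the resulting groups

Corrected query:
SELECT COUNT(*) FROM (SELECT major FROM students GROUP BY major HAVING COUNT(*) >= 2)

Result:
COUNT(*)
--------
1       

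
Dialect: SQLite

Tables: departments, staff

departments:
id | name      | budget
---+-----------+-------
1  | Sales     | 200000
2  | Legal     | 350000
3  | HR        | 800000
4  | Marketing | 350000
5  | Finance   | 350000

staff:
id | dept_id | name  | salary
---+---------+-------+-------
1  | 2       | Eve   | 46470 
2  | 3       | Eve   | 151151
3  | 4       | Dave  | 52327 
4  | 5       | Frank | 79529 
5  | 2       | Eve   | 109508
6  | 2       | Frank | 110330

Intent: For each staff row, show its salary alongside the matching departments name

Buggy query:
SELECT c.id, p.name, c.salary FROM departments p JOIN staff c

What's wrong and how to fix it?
Bug: JOIN with no ON clause produces a cartesian product; every staff row pairs with every departments row

Fix: Specify the join condition linking the foreign key to the parent id

Corrected query:
SELECT c.id, p.name, c.salary FROM departments p JOIN staff c ON c.dept_id = p.id

Result:
id | name      | salary
---+-----------+-------
1  | Legal     | 46470 
2  | HR        | 151151
3  | Marketing | 52327 
4  | Finance   | 79529 
5  | Legal     | 109508
6  | Legal     | 110330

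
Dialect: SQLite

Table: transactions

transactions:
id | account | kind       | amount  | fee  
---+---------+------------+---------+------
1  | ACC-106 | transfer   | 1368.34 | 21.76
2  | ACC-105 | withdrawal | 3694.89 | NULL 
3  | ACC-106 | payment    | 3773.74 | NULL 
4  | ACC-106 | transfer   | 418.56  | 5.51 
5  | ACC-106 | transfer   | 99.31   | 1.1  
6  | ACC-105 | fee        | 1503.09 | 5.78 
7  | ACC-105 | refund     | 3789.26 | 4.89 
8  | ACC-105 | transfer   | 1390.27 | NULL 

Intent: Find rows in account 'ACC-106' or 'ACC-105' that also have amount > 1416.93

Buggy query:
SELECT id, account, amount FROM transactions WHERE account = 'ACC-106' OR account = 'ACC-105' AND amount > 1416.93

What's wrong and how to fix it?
Bug: Without parentheses, AND is evaluated before OR, so the amount filter only applies to the 'ACC-105' branch

Fix: Group the OR with parentheses (or use IN), then AND the threshold

Corrected query:
SELECT id, account, amount FROM transactions WHERE (account = 'ACC-106' OR account = 'ACC-105') AND amount > 1416.93

Result:
id | account | amount 
---+---------+--------
2  | ACC-105 | 3694.89
3  | ACC-106 | 3773.74
6  | ACC-105 | 1503.09
7  | ACC-105 | 3789.26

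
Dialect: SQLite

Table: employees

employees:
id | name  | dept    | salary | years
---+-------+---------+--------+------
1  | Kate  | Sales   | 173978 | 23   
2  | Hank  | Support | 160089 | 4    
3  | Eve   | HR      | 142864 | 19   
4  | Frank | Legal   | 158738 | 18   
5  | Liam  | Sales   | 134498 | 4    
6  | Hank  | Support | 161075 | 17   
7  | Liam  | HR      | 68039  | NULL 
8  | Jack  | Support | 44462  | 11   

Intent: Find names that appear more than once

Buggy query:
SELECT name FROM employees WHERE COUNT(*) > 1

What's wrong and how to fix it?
Bug: WHERE can't reference COUNT(*); aggregates are computed after WHERE

Fix: Group first, then use HAVING for the count condition

Corrected query:
SELECT name FROM employees GROUP BY name HAVING COUNT(*) > 1

Result:
name
----
Hank
Liam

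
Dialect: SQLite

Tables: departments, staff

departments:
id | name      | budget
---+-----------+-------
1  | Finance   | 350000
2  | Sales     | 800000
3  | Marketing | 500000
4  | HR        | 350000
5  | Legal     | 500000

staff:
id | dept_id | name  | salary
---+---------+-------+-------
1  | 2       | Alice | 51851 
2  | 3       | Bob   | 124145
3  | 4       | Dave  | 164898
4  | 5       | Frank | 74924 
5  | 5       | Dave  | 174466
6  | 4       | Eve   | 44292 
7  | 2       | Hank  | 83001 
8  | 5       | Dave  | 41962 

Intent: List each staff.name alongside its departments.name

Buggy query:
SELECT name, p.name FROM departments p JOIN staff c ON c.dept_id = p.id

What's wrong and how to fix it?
Bug: Both tables have a 'name' column; the unqualified reference is ambiguous

Fix: Qualify the column with its table alias (c.name)

Corrected query:
SELECT c.name, p.name FROM departments p JOIN staff c ON c.dept_id = p.id

Result:
name  | name     
------+----------
Alice | Sales    
Bob   | Marketing
Dave  | HR       
Frank | Legal    
Dave  | Legal    
Eve   | HR       
Hank  | Sales    
Dave  | Legal    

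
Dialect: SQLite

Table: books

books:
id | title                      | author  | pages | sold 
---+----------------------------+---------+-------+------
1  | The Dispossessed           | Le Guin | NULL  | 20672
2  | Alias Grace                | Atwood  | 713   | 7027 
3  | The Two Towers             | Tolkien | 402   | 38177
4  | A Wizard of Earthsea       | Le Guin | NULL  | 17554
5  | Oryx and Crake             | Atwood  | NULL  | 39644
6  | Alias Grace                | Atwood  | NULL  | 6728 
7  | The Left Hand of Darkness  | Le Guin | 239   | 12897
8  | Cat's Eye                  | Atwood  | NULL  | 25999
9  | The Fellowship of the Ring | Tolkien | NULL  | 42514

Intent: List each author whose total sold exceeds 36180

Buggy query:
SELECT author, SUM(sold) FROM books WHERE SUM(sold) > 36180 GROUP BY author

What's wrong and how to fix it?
Bug: Aggregate functions cannot appear in a WHERE clause

Fix: Move the aggregate condition to a HAVING clause

Corrected query:
SELECT author, SUM(sold) FROM books GROUP BY author HAVING SUM(sold) > 36180

Result:
author  | SUM(sold)
--------+----------
Atwood  | 79398    
Le Guin | 51123    
Tolkien | 80691    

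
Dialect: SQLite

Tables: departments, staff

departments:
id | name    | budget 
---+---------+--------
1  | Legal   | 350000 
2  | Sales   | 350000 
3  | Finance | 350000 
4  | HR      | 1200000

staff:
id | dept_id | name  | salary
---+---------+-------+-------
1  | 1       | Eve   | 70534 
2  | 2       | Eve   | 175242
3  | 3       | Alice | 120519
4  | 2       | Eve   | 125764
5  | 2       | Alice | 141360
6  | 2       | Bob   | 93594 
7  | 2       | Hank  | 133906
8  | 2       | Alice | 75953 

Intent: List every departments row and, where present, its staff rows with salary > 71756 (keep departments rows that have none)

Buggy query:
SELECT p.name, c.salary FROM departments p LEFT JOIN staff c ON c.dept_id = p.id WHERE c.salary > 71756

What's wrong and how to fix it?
Bug: A WHERE condition on the right-hand table after LEFT JOIN drops unmatched parents

Fix: Move the right-table condition into the ON clause so unmatched parents are kept

Corrected query:
SELECT p.name, c.salary FROM departments p LEFT JOIN staff c ON c.dept_id = p.id AND c.salary > 71756

Result:
name    | salary
--------+-------
Legal   | NULL  
Sales   | 75953 
Sales   | 93594 
Sales   | 125764
Sales   | 133906
Sales   | 141360
Sales   | 175242
Finance | 120519
HR      | NULL  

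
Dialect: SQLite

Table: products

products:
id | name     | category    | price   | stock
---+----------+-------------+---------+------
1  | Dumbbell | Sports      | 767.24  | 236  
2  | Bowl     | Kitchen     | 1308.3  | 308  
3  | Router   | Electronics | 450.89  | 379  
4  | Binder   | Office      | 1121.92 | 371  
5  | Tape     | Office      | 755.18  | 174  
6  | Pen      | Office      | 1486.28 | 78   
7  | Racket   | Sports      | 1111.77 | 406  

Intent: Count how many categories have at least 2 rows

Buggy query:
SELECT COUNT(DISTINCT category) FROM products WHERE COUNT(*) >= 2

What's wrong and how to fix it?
Bug: COUNT(*) cannot appear in WHERE; the per-group count doesn't exist yet

Fix: Group first with HAVING COUNT(*) >= 2, then COUNT the resulting groups

Corrected query:
SELECT COUNT(*) FROM (SELECT category FROM products GROUP BY category HAVING COUNT(*) >= 2)

Result:
COUNT(*)
--------
2       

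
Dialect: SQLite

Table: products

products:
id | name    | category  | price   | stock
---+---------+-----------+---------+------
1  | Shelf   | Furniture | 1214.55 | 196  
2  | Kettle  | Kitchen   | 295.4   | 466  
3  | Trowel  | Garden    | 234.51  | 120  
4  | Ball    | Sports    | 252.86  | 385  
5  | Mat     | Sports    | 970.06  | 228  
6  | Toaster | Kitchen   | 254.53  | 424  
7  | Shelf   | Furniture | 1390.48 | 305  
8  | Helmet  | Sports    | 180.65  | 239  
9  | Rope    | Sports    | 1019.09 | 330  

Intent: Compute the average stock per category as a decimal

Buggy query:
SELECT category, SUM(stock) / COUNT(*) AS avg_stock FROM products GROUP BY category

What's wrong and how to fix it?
Bug: Both operands are integers, so '/' performs integer division and truncates

Fix: Multiply by 1.0 (or CAST to REAL) to force floating-point division

Corrected query:
SELECT category, SUM(stock) * 1.0 / COUNT(*) AS avg_stock FROM products GROUP BY category

Result:
category  | avg_stock
----------+----------
Furniture | 250.5    
Garden    | 120      
Kitchen   | 445      
Sports    | 295.5    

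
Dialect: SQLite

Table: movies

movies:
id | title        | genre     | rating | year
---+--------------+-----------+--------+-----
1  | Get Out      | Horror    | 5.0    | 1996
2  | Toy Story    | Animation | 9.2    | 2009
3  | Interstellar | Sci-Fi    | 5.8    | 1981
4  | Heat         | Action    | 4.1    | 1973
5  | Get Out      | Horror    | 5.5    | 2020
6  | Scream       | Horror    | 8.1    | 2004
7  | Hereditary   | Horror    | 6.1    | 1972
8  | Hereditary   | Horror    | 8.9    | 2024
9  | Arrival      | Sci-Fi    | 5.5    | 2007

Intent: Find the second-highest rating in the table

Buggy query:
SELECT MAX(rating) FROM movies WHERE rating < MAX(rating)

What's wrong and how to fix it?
Bug: MAX(rating) on the right of the comparison is an aggregate-in-WHERE error

Fix: Compute the overall MAX in a subquery, then take MAX of rows below it

Corrected query:
SELECT MAX(rating) FROM movies WHERE rating < (SELECT MAX(rating) FROM movies)

Result:
MAX(rating)
-----------
8.9        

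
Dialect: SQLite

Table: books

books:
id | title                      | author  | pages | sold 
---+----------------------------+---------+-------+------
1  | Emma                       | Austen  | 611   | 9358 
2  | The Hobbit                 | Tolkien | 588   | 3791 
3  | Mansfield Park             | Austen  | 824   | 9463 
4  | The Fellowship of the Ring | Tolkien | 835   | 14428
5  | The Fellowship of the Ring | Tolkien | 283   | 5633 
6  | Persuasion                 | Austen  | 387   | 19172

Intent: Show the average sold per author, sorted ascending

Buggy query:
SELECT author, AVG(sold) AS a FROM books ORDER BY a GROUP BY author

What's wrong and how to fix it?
Bug: GROUP BY must precede ORDER BY

Fix: Move ORDER BY to the end, after GROUP BY

Corrected query:
SELECT author, AVG(sold) AS a FROM books GROUP BY author ORDER BY a

Result:
author  | a           
--------+-------------
Tolkien | 7950.666667 
Austen  | 12664.333333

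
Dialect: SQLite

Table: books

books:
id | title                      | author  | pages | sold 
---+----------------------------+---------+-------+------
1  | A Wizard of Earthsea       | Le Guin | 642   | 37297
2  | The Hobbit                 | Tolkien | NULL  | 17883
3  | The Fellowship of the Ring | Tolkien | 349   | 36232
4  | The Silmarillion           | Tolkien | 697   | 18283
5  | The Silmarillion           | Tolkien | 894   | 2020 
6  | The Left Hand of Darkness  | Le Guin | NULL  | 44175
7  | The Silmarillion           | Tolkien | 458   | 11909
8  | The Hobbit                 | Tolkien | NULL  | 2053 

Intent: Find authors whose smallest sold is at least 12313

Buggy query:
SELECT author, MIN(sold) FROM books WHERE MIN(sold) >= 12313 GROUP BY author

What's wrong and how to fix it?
Bug: Aggregates like MIN are computed per group after WHERE runs

Fix: Replace WHERE with HAVING after the GROUP BY

Corrected query:
SELECT author, MIN(sold) FROM books GROUP BY author HAVING MIN(sold) >= 12313

Result:
author  | MIN(sold)
--------+----------
Le Guin | 37297    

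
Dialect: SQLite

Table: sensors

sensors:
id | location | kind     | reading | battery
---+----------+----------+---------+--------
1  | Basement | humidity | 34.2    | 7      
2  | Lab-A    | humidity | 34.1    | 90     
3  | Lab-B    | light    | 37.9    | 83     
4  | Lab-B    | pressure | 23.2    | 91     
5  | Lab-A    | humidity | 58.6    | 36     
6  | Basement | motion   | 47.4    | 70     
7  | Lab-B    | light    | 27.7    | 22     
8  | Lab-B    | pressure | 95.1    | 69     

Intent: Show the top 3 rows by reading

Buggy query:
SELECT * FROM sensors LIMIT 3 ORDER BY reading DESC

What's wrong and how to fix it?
Bug: LIMIT must come after ORDER BY

Fix: Sort with ORDER BY, then apply LIMIT

Corrected query:
SELECT * FROM sensors ORDER BY reading DESC LIMIT 3

Result:
id | location | kind     | reading | battery
---+----------+----------+---------+--------
8  | Lab-B    | pressure | 95.1    | 69     
5  | Lab-A    | humidity | 58.6    | 36     
6  | Basement | motion   | 47.4    | 70     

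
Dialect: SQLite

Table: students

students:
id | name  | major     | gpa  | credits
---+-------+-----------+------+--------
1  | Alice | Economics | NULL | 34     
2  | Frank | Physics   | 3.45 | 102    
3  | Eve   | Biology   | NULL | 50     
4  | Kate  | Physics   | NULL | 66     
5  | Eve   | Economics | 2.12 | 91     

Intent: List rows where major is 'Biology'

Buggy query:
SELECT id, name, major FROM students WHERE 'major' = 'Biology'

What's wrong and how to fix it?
Bug: 'major' in single quotes is a string literal, not the column; the comparison is literal-vs-literal and never true

Fix: Reference the column as major without single quotes

Corrected query:
SELECT id, name, major FROM students WHERE major = 'Biology'

Result:
id | name | major  
---+------+--------
3  | Eve  | Biology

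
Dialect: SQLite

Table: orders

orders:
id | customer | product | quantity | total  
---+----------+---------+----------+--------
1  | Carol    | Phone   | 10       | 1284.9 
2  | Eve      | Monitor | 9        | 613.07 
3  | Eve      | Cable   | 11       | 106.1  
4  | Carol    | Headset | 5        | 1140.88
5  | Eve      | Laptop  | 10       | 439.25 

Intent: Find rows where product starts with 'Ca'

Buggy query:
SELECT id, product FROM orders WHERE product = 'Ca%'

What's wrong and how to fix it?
Bug: '=' compares the literal string including the % character; pattern matching needs LIKE

Fix: Replace '=' with LIKE so 'Ca%' is treated as a pattern

Corrected query:
SELECT id, product FROM orders WHERE product LIKE 'Ca%'

Result:
id | product
---+--------
3  | Cable  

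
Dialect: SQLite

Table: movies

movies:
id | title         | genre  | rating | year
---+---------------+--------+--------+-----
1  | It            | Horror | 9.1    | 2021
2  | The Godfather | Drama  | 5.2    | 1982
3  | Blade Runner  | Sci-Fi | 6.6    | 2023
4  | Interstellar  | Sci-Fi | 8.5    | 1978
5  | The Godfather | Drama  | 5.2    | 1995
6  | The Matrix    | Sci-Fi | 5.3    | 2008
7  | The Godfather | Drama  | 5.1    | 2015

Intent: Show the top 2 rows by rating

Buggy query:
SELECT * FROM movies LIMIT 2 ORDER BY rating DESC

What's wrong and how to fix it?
Bug: ORDER BY cannot follow LIMIT; LIMIT is the final clause

Fix: Swap the clauses: ORDER BY first, then LIMIT

Corrected query:
SELECT * FROM movies ORDER BY rating DESC LIMIT 2

Result:
id | title        | genre  | rating | year
---+--------------+--------+--------+-----
1  | It           | Horror | 9.1    | 2021
4  | Interstellar | Sci-Fi | 8.5    | 1978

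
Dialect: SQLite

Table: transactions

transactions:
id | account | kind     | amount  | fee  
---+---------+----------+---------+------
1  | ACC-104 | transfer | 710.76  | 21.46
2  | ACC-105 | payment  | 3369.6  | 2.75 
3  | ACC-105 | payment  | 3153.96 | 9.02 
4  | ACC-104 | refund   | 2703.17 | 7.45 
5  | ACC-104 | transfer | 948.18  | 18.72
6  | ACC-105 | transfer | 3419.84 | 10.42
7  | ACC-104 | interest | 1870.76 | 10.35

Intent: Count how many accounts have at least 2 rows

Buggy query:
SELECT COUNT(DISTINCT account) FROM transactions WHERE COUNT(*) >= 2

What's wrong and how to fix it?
Bug: COUNT(*) cannot appear in WHERE; the per-group count doesn't exist yet

Fix: Use a subquery that GROUPs and filters with HAVING, then count its rows

Corrected query:
SELECT COUNT(*) FROM (SELECT account FROM transactions GROUP BY account HAVING COUNT(*) >= 2)

Result:
COUNT(*)
--------
2       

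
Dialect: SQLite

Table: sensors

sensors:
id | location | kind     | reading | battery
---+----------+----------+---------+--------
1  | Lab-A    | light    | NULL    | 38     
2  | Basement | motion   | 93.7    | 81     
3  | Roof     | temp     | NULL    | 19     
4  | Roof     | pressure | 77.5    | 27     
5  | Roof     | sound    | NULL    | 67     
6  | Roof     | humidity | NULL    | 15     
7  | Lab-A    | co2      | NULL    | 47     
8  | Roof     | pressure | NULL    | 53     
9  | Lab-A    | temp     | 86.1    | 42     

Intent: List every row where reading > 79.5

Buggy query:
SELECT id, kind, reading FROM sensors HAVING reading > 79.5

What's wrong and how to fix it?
Bug: HAVING filters the output of aggregation, but this query has no GROUP BY and no aggregate functions, so SQLite rejects it (HAVING clause on a non-aggregate query); the condition here is per row

Fix: Replace HAVING with WHERE since the condition applies to individual rows

Corrected query:
SELECT id, kind, reading FROM sensors WHERE reading > 79.5

Result:
id | kind   | reading
---+--------+--------
2  | motion | 93.7   
9  | temp   | 86.1   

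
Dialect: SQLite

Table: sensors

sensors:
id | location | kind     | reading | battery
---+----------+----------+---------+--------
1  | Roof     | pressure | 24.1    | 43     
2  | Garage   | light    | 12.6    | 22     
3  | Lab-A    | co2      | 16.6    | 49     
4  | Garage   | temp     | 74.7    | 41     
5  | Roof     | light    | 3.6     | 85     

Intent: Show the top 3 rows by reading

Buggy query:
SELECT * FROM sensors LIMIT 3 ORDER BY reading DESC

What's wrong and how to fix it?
Bug: LIMIT must come after ORDER BY

Fix: Swap the clauses: ORDER BY first, then LIMIT

Corrected query:
SELECT * FROM sensors ORDER BY reading DESC LIMIT 3

Result:
id | location | kind     | reading | battery
---+----------+----------+---------+--------
4  | Garage   | temp     | 74.7    | 41     
1  | Roof     | pressure | 24.1    | 43     
3  | Lab-A    | co2      | 16.6    | 49     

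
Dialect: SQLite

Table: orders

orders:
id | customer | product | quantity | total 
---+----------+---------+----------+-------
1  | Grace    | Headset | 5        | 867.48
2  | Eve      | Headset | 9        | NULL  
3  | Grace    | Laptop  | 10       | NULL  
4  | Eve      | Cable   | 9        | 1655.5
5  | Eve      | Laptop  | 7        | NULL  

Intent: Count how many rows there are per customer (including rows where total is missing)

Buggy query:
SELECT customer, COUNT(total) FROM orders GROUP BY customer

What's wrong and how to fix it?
Bug: COUNT(column) counts non-NULL values only; rows with NULL total aren't counted

Fix: Use COUNT(*) to count all rows regardless of NULL

Corrected query:
SELECT customer, COUNT(*) FROM orders GROUP BY customer

Result:
customer | COUNT(*)
---------+---------
Eve      | 3       
Grace    | 2       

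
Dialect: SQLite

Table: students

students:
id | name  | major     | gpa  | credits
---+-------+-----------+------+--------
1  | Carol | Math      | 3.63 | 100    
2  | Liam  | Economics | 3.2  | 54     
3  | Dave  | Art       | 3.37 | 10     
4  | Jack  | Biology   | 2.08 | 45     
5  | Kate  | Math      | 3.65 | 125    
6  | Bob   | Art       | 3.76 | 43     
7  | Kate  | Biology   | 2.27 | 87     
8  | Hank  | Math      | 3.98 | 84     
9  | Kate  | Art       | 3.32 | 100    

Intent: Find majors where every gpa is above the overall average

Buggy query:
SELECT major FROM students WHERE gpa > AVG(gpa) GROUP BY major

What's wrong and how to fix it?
Bug: AVG() is an aggregate; it can't sit directly in WHERE

Fix: Use a subquery for AVG and a HAVING MIN(...) filter so the condition holds for every row in the group

Corrected query:
SELECT major FROM students GROUP BY major HAVING MIN(gpa) > (SELECT AVG(gpa) FROM students)

Result:
major
-----
Art  
Math 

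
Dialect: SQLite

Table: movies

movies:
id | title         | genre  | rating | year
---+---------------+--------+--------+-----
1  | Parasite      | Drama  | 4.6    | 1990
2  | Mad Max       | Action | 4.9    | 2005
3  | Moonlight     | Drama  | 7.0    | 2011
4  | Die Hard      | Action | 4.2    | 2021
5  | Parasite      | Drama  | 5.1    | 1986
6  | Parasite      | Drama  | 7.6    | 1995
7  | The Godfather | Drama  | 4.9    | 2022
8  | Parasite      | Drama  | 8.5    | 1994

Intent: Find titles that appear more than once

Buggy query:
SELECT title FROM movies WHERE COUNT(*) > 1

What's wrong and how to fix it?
Bug: COUNT(*) is an aggregate and cannot be used in WHERE

Fix: Group first, then use HAVING for the count condition

Corrected query:
SELECT title FROM movies GROUP BY title HAVING COUNT(*) > 1

Result:
title   
--------
Parasite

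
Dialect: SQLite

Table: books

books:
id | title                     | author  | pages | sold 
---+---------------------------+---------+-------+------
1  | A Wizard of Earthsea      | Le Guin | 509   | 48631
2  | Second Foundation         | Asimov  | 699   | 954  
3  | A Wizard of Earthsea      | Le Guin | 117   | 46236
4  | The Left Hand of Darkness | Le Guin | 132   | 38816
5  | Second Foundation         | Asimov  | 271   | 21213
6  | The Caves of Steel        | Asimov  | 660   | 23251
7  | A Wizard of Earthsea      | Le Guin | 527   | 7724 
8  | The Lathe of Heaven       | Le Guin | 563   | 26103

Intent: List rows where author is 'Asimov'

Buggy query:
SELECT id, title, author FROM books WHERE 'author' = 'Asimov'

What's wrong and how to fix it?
Bug: 'author' in single quotes is a string literal, not the column; the comparison is literal-vs-literal and never true

Fix: Remove the quotes around the column name (or use double quotes for an identifier)

Corrected query:
SELECT id, title, author FROM books WHERE author = 'Asimov'

Result:
id | title              | author
---+--------------------+-------
2  | Second Foundation  | Asimov
5  | Second Foundation  | Asimov
6  | The Caves of Steel | Asimov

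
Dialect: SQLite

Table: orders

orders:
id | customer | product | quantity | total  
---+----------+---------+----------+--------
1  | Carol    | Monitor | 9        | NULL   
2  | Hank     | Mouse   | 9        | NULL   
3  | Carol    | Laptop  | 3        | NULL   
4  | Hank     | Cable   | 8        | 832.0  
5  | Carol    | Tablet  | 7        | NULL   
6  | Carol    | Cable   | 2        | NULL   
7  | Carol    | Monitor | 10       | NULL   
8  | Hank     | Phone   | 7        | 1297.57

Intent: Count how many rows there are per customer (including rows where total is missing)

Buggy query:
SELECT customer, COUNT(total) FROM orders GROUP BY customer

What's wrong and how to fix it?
Bug: COUNT(column) counts non-NULL values only; rows with NULL total aren't counted

Fix: Replace COUNT(total) with COUNT(*)

Corrected query:
SELECT customer, COUNT(*) FROM orders GROUP BY customer

Result:
customer | COUNT(*)
---------+---------
Carol    | 5       
Hank     | 3       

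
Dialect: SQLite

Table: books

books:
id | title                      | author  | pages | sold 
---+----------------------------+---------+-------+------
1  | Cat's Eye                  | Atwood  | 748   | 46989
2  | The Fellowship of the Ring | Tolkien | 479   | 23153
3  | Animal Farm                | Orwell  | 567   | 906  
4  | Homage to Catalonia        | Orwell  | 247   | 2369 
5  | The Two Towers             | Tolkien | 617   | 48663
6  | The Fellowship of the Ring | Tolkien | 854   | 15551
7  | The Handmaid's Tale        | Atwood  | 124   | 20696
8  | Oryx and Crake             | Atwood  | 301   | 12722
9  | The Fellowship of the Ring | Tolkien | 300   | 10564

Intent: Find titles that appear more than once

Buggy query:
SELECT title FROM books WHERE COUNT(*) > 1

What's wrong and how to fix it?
Bug: WHERE can't reference COUNT(*); aggregates are computed after WHERE

Fix: GROUP BY title, then filter groups with HAVING COUNT(*) > 1

Corrected query:
SELECT title FROM books GROUP BY title HAVING COUNT(*) > 1

Result:
title                     
--------------------------
The Fellowship of the Ring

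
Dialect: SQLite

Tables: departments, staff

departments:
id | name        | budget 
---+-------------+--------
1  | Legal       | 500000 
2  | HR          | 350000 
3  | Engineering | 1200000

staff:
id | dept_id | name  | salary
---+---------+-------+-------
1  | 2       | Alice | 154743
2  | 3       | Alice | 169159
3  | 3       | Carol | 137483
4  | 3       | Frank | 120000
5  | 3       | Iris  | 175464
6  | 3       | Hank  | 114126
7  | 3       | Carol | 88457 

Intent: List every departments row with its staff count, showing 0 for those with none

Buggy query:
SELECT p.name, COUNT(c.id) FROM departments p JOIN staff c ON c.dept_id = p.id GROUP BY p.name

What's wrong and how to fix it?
Bug: INNER JOIN drops departments rows that have no matching staff rows

Fix: Use LEFT JOIN so parents without children still appear (COUNT(c.id) gives 0)

Corrected query:
SELECT p.name, COUNT(c.id) FROM departments p LEFT JOIN staff c ON c.dept_id = p.id GROUP BY p.name

Result:
name        | COUNT(c.id)
------------+------------
Engineering | 6          
HR          | 1          
Legal       | 0          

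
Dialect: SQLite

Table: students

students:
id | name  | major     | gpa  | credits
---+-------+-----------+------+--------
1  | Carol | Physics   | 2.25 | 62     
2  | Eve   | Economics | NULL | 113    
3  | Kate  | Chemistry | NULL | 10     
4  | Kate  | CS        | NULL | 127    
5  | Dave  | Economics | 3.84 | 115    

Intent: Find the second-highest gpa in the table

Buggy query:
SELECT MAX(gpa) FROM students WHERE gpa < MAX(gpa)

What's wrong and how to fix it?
Bug: MAX(gpa) on the right of the comparison is an aggregate-in-WHERE error

Fix: Compute the overall MAX in a subquery, then take MAX of rows below it

Corrected query:
SELECT MAX(gpa) FROM students WHERE gpa < (SELECT MAX(gpa) FROM students)

Result:
MAX(gpa)
--------
2.25    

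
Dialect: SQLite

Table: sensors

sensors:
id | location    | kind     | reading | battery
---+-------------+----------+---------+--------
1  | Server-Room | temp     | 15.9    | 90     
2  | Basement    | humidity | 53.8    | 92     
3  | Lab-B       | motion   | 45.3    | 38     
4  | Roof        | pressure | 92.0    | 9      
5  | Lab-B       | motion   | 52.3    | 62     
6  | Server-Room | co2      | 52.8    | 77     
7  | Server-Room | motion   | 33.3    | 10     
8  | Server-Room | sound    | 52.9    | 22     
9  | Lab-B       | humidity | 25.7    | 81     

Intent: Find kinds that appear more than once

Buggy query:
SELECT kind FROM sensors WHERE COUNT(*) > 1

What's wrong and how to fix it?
Bug: WHERE can't reference COUNT(*); aggregates are computed after WHERE

Fix: Group first, then use HAVING for the count condition

Corrected query:
SELECT kind FROM sensors GROUP BY kind HAVING COUNT(*) > 1

Result:
kind    
--------
humidity
motion  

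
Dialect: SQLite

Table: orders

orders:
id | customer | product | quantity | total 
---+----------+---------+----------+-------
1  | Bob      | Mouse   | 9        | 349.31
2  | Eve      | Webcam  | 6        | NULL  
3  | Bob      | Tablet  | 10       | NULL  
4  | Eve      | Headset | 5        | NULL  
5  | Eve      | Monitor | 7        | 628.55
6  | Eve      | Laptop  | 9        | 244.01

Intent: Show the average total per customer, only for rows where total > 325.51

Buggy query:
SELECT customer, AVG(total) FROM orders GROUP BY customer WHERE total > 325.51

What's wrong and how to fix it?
Bug: Row-level WHERE must come before GROUP BY in the clause order

Fix: Move the WHERE clause before GROUP BY

Corrected query:
SELECT customer, AVG(total) FROM orders WHERE total > 325.51 GROUP BY customer

Result:
customer | AVG(total)
---------+-----------
Bob      | 349.31    
Eve      | 628.55    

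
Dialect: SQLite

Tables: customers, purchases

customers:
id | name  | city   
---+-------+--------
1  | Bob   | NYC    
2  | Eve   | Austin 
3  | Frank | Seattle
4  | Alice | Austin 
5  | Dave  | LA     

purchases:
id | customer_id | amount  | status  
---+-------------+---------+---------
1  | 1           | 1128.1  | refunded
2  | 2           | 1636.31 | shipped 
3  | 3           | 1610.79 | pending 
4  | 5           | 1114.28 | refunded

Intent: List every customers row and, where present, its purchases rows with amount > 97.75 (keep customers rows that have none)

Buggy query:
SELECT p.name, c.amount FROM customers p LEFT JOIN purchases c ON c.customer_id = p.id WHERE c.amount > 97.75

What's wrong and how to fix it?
Bug: Filtering c.amount in WHERE discards the NULL rows produced by LEFT JOIN, turning it into an inner join

Fix: Move the right-table condition into the ON clause so unmatched parents are kept

Corrected query:
SELECT p.name, c.amount FROM customers p LEFT JOIN purchases c ON c.customer_id = p.id AND c.amount > 97.75

Result:
name  | amount 
------+--------
Bob   | 1128.1 
Eve   | 1636.31
Frank | 1610.79
Alice | NULL   
Dave  | 1114.28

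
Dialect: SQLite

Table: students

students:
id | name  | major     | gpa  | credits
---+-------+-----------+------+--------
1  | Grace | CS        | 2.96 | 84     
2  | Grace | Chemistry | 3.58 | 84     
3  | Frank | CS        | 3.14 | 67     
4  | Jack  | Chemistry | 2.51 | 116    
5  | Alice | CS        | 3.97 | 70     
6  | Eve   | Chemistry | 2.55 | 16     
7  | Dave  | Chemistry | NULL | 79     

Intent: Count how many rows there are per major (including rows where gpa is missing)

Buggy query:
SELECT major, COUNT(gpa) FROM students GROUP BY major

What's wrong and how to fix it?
Bug: COUNT(gpa) skips NULLs, so groups with missing gpa are undercounted

Fix: Use COUNT(*) to count all rows regardless of NULL

Corrected query:
SELECT major, COUNT(*) FROM students GROUP BY major

Result:
major     | COUNT(*)
----------+---------
CS        | 3       
Chemistry | 4       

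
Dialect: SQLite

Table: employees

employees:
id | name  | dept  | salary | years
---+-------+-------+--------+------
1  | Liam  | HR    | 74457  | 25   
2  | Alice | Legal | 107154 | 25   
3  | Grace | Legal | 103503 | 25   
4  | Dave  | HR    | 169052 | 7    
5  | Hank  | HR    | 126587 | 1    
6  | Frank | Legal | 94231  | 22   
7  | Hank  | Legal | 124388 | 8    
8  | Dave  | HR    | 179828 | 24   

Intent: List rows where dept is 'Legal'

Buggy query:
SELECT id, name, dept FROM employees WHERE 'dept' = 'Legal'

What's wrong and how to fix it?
Bug: 'dept' in single quotes is a string literal, not the column; the comparison is literal-vs-literal and never true

Fix: Reference the column as dept without single quotes

Corrected query:
SELECT id, name, dept FROM employees WHERE dept = 'Legal'

Result:
id | name  | dept 
---+-------+------
2  | Alice | Legal
3  | Grace | Legal
6  | Frank | Legal
7  | Hank  | Legal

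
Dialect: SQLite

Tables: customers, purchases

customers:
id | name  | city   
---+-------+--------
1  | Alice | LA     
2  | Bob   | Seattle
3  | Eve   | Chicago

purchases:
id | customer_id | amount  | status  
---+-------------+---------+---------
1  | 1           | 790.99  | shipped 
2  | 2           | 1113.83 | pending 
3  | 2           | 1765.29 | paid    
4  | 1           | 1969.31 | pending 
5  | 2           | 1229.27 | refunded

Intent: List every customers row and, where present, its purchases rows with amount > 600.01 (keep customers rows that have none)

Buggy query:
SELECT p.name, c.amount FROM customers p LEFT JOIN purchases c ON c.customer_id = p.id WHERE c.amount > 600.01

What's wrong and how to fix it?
Bug: A WHERE condition on the right-hand table after LEFT JOIN drops unmatched parents

Fix: Move the right-table condition into the ON clause so unmatched parents are kept

Corrected query:
SELECT p.name, c.amount FROM customers p LEFT JOIN purchases c ON c.customer_id = p.id AND c.amount > 600.01

Result:
name  | amount 
------+--------
Alice | 790.99 
Alice | 1969.31
Bob   | 1113.83
Bob   | 1229.27
Bob   | 1765.29
Eve   | NULL   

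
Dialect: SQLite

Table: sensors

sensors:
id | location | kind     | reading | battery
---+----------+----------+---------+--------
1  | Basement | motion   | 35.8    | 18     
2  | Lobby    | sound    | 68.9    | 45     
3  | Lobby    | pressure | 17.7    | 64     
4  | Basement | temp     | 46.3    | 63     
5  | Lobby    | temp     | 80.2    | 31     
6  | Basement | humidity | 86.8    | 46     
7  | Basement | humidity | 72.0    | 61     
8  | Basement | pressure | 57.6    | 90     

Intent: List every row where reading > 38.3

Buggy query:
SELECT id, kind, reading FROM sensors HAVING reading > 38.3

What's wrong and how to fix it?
Bug: This is a non-aggregate query (no GROUP BY, no aggregates), so in SQLite the HAVING clause is invalid here; a row-level condition belongs in WHERE

Fix: Replace HAVING with WHERE since the condition applies to individual rows

Corrected query:
SELECT id, kind, reading FROM sensors WHERE reading > 38.3

Result:
id | kind     | reading
---+----------+--------
2  | sound    | 68.9   
4  | temp     | 46.3   
5  | temp     | 80.2   
6  | humidity | 86.8   
7  | humidity | 72     
8  | pressure | 57.6   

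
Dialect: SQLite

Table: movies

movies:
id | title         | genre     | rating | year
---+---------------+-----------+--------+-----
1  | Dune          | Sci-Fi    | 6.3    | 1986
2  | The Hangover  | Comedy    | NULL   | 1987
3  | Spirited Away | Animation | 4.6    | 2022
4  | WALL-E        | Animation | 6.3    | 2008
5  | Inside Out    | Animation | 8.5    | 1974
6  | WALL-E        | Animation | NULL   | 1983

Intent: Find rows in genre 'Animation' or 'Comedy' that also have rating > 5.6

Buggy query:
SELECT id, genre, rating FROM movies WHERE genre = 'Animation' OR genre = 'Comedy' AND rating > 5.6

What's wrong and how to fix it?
Bug: Without parentheses, AND is evaluated before OR, so the rating filter only applies to the 'Comedy' branch

Fix: Add parentheses around the OR so the AND applies to both alternatives

Corrected query:
SELECT id, genre, rating FROM movies WHERE (genre = 'Animation' OR genre = 'Comedy') AND rating > 5.6

Result:
id | genre     | rating
---+-----------+-------
4  | Animation | 6.3   
5  | Animation | 8.5   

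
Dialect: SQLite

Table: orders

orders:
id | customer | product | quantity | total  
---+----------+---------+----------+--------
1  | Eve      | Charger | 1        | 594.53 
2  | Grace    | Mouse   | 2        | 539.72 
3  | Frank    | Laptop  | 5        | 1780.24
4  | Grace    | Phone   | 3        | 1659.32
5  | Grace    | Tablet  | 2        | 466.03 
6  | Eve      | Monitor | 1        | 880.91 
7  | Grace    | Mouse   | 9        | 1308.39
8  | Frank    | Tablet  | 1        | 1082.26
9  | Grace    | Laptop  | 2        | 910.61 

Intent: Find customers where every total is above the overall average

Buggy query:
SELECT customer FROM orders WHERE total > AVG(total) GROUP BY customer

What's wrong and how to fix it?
Bug: AVG() is an aggregate; it can't sit directly in WHERE

Fix: Use a subquery for AVG and a HAVING MIN(...) filter so the condition holds for every row in the group

Corrected query:
SELECT customer FROM orders GROUP BY customer HAVING MIN(total) > (SELECT AVG(total) FROM orders)

Result:
customer
--------
Frank   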